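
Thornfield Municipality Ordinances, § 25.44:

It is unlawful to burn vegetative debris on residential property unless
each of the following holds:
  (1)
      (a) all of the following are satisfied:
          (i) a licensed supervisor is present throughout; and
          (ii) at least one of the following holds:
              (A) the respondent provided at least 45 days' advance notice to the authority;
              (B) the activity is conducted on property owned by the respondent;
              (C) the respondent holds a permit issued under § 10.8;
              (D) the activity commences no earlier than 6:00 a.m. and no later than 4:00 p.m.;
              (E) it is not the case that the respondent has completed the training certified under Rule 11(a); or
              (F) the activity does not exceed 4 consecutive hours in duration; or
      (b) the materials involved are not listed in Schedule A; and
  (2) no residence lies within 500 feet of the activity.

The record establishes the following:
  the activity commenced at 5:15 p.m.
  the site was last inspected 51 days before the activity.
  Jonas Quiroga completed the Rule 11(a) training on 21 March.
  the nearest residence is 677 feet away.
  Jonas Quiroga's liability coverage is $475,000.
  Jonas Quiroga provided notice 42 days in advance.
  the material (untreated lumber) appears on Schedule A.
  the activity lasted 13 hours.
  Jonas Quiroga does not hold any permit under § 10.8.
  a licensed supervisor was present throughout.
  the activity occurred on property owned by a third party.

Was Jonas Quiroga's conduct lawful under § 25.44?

(i) supervisor present — satisfied.
(A) ≥45 days' notice — not met.
(B) own property — fails.
(C) holds permit — not satisfied.
(D) start within hours — not satisfied.
(E) not (training certified) — fails.
(F) ≤ 4 hrs duration — fails.
So (ii) is not satisfied (F OR F OR F OR F OR F OR F).
(a): T AND F → false.
(b) not (Schedule A material) — not satisfied.
So (1) is not satisfied (F OR F).
(2) no residence in 500 ft — holds.
So Overall is not satisfied (F AND T).

No — unlawful.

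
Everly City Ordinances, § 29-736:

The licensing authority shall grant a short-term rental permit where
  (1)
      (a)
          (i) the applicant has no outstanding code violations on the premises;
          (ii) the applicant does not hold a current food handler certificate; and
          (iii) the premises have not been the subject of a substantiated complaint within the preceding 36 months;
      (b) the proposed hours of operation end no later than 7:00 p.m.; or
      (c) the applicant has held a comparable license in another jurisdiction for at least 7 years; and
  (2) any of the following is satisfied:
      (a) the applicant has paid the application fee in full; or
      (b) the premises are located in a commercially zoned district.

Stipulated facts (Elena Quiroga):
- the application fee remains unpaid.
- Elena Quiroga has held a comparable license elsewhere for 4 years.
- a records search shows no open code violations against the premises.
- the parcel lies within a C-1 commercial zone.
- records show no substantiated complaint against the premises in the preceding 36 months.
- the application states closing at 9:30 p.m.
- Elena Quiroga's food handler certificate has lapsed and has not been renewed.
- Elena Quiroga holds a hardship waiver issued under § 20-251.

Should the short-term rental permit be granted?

(i) no code violations — holds.
(ii) not (food handler cert.) — satisfied.
(iii) no complaint in 36 mo. — satisfied.
So (a) is satisfied (T AND T AND T).
(b) closes by 7 p.m. — fails.
(c) prior license ≥ 7 yr — not met.
So (1) is satisfied (T OR F OR F).
(a) fee paid — fails.
(b) commercially zoned — satisfied.
(2) = F OR T = true.
Overall = T AND T = true.

Yes — granted.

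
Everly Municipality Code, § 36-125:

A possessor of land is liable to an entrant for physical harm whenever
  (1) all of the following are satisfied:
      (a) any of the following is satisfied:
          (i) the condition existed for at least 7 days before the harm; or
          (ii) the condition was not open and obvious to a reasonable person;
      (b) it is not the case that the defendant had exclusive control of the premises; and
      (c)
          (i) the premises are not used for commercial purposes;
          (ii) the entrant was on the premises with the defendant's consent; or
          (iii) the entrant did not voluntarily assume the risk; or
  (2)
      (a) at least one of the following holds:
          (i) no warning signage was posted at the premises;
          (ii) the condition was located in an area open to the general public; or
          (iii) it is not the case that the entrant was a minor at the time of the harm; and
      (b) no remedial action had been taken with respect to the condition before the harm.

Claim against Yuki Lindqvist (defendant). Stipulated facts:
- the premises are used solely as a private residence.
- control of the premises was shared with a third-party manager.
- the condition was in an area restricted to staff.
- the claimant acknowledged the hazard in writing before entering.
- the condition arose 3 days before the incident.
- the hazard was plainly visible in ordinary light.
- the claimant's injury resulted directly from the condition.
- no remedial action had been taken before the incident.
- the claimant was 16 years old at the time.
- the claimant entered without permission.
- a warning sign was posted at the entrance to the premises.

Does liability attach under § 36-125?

No — not liable.

(i) condition ≥7 days old — not satisfied.
(ii) not open/obvious — not met.
So (a) is not satisfied (F OR F).
(b) not (exclusive control) — satisfied.
(i) not (commercial use) — holds.
(ii) consent to enter — fails.
(iii) no assumed risk — fails.
So (c) is satisfied (T OR F OR F).
(1) = F AND T AND T = false.
(i) no signage posted — not satisfied.
(ii) public area — fails.
(iii) not (entrant a minor) — not met.
(a): F OR F OR F → false.
(b) no remedial action — holds.
So (2) is not satisfied (F AND T).
Overall = F OR F = false.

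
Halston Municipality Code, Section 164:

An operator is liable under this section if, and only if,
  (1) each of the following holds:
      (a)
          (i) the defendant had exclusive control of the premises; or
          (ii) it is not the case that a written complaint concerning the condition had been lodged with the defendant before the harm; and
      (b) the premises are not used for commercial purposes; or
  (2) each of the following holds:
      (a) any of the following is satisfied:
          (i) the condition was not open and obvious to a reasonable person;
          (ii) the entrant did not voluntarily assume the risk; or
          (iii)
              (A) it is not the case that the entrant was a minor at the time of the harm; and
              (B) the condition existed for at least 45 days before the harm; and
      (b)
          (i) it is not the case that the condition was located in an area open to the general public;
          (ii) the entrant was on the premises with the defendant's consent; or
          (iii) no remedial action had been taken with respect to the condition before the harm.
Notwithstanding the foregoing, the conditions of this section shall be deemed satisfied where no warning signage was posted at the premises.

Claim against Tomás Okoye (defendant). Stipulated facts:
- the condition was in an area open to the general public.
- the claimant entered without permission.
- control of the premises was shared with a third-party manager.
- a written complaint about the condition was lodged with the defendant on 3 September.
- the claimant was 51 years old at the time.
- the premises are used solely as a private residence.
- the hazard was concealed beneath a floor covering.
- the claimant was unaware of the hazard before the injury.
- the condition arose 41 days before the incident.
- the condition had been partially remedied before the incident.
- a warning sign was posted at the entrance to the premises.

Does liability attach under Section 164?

(i) exclusive control — fails.
(ii) not (complaint lodged) — not satisfied.
So (a) is not satisfied (F OR F).
(b) not (commercial use) — satisfied.
(1): F AND T → false.
(i) not open/obvious — met.
(ii) no assumed risk — holds.
(A) not (entrant a minor) — holds.
(B) condition ≥45 days old — not met.
(iii): T AND F → false.
(a) = T OR T OR F = true.
(i) not (public area) — not met.
(ii) consent to enter — not satisfied.
(iii) no remedial action — not satisfied.
(b): F OR F OR F → false.
(2): T AND F → false.
So Overall is not satisfied (F OR F).
Exception (no signage posted) — not satisfied.
Result: main false OR exception false → false.

No — not liable.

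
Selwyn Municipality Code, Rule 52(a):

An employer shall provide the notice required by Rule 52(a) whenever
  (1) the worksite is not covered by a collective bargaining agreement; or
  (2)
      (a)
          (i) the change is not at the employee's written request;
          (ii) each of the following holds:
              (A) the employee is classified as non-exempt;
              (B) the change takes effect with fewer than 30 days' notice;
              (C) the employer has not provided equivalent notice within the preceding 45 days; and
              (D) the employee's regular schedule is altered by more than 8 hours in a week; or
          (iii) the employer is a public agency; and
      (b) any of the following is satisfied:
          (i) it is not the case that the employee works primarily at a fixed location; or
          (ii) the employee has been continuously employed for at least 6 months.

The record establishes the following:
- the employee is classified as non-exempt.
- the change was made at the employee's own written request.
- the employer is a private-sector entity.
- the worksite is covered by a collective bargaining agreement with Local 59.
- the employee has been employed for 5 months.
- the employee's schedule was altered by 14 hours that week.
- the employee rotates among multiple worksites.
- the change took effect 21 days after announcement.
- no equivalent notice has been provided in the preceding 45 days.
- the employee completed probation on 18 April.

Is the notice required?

Yes — required.

(1) no CBA — not satisfied.
(i) not employee-requested — not met.
(A) non-exempt — met.
(B) < 30 days' notice — met.
(C) no recent notice — satisfied.
(D) schedule shift > 8h — holds.
(ii): T AND T AND T AND T → true.
(iii) public agency — fails.
(a) = F OR T OR F = true.
(i) not (fixed location) — holds.
(ii) tenure ≥ 6 mo. — not satisfied.
(b) = T OR F = true.
(2): T AND T → true.
Overall = F OR T = true.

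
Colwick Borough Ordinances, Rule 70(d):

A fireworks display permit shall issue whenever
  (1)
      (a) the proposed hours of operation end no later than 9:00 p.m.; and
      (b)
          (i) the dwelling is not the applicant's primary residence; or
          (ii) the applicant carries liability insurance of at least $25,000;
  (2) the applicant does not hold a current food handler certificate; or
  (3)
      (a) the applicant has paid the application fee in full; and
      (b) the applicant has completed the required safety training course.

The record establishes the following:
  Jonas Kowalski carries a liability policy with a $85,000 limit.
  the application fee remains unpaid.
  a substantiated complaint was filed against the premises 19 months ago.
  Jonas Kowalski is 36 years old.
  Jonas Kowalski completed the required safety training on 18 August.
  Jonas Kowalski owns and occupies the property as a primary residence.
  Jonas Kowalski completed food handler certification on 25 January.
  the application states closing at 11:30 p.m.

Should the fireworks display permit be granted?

No — denied.

(a) closes by 9 p.m. — not satisfied.
(i) not (primary residence) — fails.
(ii) insurance ≥ $25,000 — met.
(b): F OR T → true.
So (1) is not satisfied (F AND T).
(2) not (food handler cert.) — not met.
(a) fee paid — not met.
(b) safety training — satisfied.
(3): F AND T → false.
Overall = F OR F OR F = false.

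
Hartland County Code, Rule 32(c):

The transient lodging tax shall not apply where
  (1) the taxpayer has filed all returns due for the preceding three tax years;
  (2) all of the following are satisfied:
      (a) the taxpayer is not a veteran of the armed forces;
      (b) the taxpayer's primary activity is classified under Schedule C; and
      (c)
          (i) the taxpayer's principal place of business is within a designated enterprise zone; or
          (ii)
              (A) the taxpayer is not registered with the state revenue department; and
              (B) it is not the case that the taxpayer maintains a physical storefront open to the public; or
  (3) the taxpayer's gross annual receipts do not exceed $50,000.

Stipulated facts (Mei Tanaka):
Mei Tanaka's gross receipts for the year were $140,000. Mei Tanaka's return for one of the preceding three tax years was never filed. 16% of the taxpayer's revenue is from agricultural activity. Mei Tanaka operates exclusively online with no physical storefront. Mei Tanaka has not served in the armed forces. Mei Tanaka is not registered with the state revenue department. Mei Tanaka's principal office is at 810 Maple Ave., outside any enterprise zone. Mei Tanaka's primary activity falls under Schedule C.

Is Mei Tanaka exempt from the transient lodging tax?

Yes — exempt.

(1) returns current — not satisfied.
(a) not (veteran) — holds.
(b) Schedule C activity — holds.
(i) in enterprise zone — not met.
(A) not (state-registered) — holds.
(B) not (has storefront) — holds.
(ii) = T AND T = true.
(c): F OR T → true.
So (2) is satisfied (T AND T AND T).
(3) receipts ≤ $50,000 — not met.
So Overall is satisfied (F OR T OR F).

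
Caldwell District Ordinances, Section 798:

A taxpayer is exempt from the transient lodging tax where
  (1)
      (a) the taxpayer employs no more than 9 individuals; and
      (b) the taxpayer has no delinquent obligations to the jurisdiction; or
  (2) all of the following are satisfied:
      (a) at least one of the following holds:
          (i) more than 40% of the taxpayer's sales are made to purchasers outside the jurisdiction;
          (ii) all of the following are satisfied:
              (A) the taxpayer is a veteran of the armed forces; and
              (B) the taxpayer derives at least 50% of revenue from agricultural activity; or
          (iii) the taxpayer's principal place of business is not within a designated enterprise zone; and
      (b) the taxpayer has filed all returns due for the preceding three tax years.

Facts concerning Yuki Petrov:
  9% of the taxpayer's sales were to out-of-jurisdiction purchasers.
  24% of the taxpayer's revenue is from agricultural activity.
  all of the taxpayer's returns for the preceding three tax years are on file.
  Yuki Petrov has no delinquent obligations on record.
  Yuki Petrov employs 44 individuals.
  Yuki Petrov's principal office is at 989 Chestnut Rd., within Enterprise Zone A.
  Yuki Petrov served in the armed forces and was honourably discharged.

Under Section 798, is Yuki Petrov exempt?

No — not exempt.

(a) ≤ 9 employees — not met.
(b) no delinquency — satisfied.
(1) = F AND T = false.
(i) >40% out-of-jur. sales — not satisfied.
(A) veteran — holds.
(B) ≥50% agricultural — fails.
So (ii) is not satisfied (T AND F).
(iii) not (in enterprise zone) — not met.
(a) = F OR F OR F = false.
(b) returns current — met.
(2): F AND T → false.
Overall = F OR F = false.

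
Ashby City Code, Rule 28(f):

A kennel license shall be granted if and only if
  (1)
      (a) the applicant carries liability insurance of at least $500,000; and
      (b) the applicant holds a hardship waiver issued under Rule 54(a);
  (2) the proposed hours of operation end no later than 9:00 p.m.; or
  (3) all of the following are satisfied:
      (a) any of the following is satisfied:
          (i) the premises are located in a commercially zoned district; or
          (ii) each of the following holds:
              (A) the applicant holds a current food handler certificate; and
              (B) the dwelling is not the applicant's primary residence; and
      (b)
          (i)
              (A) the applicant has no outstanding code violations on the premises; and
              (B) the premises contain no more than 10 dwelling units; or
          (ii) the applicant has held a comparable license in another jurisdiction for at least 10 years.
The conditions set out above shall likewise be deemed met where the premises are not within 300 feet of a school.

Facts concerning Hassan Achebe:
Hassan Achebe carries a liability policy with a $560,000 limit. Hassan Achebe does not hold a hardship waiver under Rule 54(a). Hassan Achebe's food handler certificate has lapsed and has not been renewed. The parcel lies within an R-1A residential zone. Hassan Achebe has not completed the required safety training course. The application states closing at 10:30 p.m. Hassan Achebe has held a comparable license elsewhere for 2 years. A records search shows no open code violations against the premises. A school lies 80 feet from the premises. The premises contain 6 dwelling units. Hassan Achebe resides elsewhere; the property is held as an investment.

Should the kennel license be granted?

No — denied.

(a) insurance ≥ $500,000 — holds.
(b) hardship waiver — not satisfied.
(1): T AND F → false.
(2) closes by 9 p.m. — not met.
(i) commercially zoned — fails.
(A) food handler cert. — not met.
(B) not (primary residence) — holds.
So (ii) is not satisfied (F AND T).
(a): F OR F → false.
(A) no code violations — satisfied.
(B) ≤ 10 units — met.
So (i) is satisfied (T AND T).
(ii) prior license ≥ 10 yr — not met.
So (b) is satisfied (T OR F).
(3) = F AND T = false.
Overall: F OR F OR F → false.
Exception (≥300 ft from school) — not satisfied.
Result: main false OR exception false → false.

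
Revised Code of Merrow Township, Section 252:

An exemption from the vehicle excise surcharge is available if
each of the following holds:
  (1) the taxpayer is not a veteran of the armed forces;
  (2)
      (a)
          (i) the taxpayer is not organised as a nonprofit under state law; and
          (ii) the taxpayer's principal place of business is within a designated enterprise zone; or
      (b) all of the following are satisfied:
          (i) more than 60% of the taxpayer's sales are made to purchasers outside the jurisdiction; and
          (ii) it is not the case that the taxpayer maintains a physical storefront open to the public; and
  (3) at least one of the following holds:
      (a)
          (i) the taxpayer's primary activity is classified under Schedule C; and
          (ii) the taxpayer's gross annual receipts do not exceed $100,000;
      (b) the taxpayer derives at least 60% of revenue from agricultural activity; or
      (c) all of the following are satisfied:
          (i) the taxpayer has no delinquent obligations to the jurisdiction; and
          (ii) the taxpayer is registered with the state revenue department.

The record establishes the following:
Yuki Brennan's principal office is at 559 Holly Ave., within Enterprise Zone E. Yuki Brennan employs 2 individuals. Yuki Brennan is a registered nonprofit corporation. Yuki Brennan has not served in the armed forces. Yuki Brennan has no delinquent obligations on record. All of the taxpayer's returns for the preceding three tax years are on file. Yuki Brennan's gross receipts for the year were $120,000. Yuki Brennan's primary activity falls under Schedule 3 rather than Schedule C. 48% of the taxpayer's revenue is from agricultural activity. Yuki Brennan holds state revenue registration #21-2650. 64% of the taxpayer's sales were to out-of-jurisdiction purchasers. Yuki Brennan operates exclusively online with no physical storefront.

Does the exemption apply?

(1) not (veteran) — met.
(i) not (nonprofit) — fails.
(ii) in enterprise zone — met.
So (a) is not satisfied (F AND T).
(i) >60% out-of-jur. sales — satisfied.
(ii) not (has storefront) — satisfied.
(b): T AND T → true.
(2) = F OR T = true.
(i) Schedule C activity — not met.
(ii) receipts ≤ $100,000 — fails.
(a) = F AND F = false.
(b) ≥60% agricultural — not met.
(i) no delinquency — satisfied.
(ii) state-registered — holds.
So (c) is satisfied (T AND T).
(3) = F OR F OR T = true.
Overall: T AND T AND T → true.

Yes — exempt.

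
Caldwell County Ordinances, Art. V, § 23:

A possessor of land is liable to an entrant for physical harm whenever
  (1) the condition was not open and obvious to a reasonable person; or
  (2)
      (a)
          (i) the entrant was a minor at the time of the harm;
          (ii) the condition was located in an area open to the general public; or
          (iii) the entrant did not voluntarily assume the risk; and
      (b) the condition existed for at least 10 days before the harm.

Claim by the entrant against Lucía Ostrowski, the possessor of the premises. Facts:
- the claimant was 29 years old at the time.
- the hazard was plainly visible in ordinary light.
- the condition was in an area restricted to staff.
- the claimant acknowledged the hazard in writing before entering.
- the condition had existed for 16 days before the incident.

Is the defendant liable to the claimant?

No — not liable.

(1) not open/obvious — not met.
(i) entrant a minor — not met.
(ii) public area — fails.
(iii) no assumed risk — not met.
(a): F OR F OR F → false.
(b) condition ≥10 days old — satisfied.
So (2) is not satisfied (F AND T).
So Overall is not satisfied (F OR F).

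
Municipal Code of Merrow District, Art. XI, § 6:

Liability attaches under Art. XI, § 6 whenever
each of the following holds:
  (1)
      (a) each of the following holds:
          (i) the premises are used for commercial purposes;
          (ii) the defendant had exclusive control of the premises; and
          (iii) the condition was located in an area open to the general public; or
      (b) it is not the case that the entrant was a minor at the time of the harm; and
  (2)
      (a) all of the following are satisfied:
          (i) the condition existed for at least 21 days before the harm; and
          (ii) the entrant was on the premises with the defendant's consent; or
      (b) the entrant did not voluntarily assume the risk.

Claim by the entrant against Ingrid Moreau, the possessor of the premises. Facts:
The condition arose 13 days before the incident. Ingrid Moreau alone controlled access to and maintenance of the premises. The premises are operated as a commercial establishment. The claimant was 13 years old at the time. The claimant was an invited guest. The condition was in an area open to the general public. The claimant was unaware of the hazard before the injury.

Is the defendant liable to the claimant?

(i) commercial use — met.
(ii) exclusive control — satisfied.
(iii) public area — satisfied.
So (a) is satisfied (T AND T AND T).
(b) not (entrant a minor) — fails.
(1): T OR F → true.
(i) condition ≥21 days old — fails.
(ii) consent to enter — met.
So (a) is not satisfied (F AND T).
(b) no assumed risk — met.
So (2) is satisfied (F OR T).
Overall = T AND T = true.

Yes — liable.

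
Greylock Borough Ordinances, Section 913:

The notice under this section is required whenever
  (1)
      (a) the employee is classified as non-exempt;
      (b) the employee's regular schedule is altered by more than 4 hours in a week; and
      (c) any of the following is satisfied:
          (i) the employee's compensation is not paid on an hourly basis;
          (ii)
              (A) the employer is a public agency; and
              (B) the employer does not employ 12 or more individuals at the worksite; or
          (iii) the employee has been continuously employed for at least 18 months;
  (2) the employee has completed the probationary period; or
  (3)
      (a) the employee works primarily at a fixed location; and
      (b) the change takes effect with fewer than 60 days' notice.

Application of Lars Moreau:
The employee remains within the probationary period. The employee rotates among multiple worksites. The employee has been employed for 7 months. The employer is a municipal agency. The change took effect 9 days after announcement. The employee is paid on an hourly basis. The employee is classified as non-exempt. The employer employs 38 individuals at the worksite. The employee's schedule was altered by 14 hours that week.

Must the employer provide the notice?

(a) non-exempt — satisfied.
(b) schedule shift > 4h — satisfied.
(i) not (hourly-paid) — not met.
(A) public agency — satisfied.
(B) not (≥ 12 at site) — not met.
(ii) = T AND F = false.
(iii) tenure ≥ 18 mo. — not satisfied.
So (c) is not satisfied (F OR F OR F).
(1) = T AND T AND F = false.
(2) past probation — fails.
(a) fixed location — fails.
(b) < 60 days' notice — satisfied.
(3): F AND T → false.
Overall = F OR F OR F = false.

No — not required.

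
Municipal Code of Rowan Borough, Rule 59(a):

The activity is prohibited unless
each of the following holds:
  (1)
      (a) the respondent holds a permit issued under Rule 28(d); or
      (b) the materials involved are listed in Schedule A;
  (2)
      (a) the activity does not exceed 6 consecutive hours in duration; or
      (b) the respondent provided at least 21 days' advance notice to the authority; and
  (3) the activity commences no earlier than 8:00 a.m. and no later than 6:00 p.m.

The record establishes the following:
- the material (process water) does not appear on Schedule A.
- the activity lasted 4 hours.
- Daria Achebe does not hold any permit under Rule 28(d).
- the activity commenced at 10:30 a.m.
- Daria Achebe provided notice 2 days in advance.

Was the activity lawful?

No — unlawful.

(a) holds permit — not satisfied.
(b) Schedule A material — not met.
(1) = F OR F = false.
(a) ≤ 6 hrs duration — holds.
(b) ≥21 days' notice — fails.
(2): T OR F → true.
(3) start within hours — satisfied.
Overall = F AND T AND T = false.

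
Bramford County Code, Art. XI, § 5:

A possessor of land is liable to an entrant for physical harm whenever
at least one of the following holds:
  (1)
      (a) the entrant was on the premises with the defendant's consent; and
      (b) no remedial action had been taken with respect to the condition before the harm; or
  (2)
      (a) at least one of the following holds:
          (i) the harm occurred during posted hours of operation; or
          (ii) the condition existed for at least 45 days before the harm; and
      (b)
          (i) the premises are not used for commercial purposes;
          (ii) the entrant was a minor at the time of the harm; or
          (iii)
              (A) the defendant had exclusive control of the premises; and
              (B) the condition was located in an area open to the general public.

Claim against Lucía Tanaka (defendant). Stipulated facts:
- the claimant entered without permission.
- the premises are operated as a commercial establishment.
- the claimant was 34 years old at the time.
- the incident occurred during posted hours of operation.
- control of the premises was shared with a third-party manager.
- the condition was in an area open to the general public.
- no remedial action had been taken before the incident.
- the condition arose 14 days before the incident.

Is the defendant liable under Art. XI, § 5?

No — not liable.

(a) consent to enter — not met.
(b) no remedial action — holds.
So (1) is not satisfied (F AND T).
(i) during posted hours — satisfied.
(ii) condition ≥45 days old — fails.
(a): T OR F → true.
(i) not (commercial use) — fails.
(ii) entrant a minor — fails.
(A) exclusive control — not met.
(B) public area — holds.
So (iii) is not satisfied (F AND T).
(b) = F OR F OR F = false.
So (2) is not satisfied (T AND F).
Overall: F OR F → false.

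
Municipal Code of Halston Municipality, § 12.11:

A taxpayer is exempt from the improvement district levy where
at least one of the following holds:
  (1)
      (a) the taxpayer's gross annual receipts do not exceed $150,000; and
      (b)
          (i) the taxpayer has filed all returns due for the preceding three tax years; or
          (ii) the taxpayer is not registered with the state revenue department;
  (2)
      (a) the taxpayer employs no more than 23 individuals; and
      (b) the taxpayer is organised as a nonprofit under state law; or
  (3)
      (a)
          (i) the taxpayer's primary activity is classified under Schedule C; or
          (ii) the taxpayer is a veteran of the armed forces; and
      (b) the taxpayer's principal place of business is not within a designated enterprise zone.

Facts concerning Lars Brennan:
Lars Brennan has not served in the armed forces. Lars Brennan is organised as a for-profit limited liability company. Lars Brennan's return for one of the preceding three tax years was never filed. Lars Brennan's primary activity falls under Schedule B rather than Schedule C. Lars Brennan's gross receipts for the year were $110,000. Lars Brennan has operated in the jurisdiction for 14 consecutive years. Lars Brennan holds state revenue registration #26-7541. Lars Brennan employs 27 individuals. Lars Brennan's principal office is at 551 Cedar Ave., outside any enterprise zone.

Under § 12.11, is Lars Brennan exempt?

No — not exempt.

(a) receipts ≤ $150,000 — holds.
(i) returns current — not met.
(ii) not (state-registered) — fails.
So (b) is not satisfied (F OR F).
So (1) is not satisfied (T AND F).
(a) ≤ 23 employees — not satisfied.
(b) nonprofit — not met.
So (2) is not satisfied (F AND F).
(i) Schedule C activity — fails.
(ii) veteran — not met.
(a): F OR F → false.
(b) not (in enterprise zone) — met.
So (3) is not satisfied (F AND T).
Overall = F OR F OR F = false.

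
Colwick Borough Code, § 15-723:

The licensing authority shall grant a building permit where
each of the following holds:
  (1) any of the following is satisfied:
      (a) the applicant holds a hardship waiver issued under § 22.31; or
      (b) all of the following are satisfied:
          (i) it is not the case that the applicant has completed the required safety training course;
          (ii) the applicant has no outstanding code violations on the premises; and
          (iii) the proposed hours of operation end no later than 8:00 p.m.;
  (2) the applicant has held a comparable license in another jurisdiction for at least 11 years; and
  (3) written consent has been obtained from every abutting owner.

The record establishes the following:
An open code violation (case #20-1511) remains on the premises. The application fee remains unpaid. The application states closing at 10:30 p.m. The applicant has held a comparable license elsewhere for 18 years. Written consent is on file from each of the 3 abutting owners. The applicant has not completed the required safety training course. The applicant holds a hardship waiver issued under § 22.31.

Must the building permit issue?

(a) hardship waiver — met.
(i) not (safety training) — satisfied.
(ii) no code violations — fails.
(iii) closes by 8 p.m. — not satisfied.
So (b) is not satisfied (T AND F AND F).
So (1) is satisfied (T OR F).
(2) prior license ≥ 11 yr — satisfied.
(3) all abutters consent — holds.
Overall = T AND T AND T = true.

Yes — granted.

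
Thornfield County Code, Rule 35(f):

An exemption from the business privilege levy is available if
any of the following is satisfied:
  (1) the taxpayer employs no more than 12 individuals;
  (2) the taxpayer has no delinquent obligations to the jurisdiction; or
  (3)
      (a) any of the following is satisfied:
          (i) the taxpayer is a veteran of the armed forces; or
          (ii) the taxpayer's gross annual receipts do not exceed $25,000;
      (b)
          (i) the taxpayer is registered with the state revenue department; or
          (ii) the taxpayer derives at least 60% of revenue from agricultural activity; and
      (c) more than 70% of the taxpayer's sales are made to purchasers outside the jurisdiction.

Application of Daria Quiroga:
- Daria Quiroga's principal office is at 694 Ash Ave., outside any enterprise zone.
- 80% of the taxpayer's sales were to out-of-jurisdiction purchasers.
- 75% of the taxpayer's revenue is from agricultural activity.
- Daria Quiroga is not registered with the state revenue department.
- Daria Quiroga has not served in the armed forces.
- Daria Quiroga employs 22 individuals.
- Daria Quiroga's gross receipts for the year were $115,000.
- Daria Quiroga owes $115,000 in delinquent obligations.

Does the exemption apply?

(1) ≤ 12 employees — not met.
(2) no delinquency — not met.
(i) veteran — fails.
(ii) receipts ≤ $25,000 — not satisfied.
So (a) is not satisfied (F OR F).
(i) state-registered — not met.
(ii) ≥60% agricultural — satisfied.
So (b) is satisfied (F OR T).
(c) >70% out-of-jur. sales — met.
(3) = F AND T AND T = false.
So Overall is not satisfied (F OR F OR F).

No — not exempt.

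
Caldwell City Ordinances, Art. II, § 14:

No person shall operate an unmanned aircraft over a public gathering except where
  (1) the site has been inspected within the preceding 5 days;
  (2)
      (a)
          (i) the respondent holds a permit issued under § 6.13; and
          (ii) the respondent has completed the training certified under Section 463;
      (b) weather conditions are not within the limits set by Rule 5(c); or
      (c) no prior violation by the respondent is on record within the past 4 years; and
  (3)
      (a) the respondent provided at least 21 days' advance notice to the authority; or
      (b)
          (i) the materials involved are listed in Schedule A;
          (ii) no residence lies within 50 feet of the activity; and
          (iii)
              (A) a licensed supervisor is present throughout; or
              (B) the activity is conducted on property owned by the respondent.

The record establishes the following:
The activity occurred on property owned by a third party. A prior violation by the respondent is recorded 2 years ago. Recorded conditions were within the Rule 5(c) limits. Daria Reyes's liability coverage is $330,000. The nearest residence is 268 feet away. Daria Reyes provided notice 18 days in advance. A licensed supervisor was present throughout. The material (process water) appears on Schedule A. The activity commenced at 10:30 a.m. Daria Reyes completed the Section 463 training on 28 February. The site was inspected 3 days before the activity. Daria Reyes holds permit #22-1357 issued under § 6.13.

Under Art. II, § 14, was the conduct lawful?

Yes — lawful.

(1) site inspected — satisfied.
(i) holds permit — met.
(ii) training certified — holds.
So (a) is satisfied (T AND T).
(b) not (weather ok) — not met.
(c) no prior violation — not met.
(2): T OR F OR F → true.
(a) ≥21 days' notice — not met.
(i) Schedule A material — holds.
(ii) no residence in 50 ft — met.
(A) supervisor present — met.
(B) own property — not met.
So (iii) is satisfied (T OR F).
So (b) is satisfied (T AND T AND T).
(3): F OR T → true.
Overall: T AND T AND T → true.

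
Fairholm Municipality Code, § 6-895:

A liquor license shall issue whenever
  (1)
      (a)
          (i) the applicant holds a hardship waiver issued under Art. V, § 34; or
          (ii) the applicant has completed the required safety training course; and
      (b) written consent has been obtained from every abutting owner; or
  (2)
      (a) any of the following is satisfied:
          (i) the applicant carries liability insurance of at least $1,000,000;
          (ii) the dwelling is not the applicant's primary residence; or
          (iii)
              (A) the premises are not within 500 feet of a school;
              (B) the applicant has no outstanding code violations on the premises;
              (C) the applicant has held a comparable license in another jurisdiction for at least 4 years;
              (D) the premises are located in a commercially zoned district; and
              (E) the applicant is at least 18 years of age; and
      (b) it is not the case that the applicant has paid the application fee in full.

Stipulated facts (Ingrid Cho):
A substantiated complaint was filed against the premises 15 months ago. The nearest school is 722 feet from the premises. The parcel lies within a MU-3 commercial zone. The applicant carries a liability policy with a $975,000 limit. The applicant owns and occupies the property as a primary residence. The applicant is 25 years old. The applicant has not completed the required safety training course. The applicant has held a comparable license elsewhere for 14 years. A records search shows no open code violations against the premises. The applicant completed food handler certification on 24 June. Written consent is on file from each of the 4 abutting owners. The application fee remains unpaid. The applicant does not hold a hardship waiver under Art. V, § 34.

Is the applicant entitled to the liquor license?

Yes — granted.

(i) hardship waiver — not met.
(ii) safety training — fails.
So (a) is not satisfied (F OR F).
(b) all abutters consent — met.
(1): F AND T → false.
(i) insurance ≥ $1,000,000 — fails.
(ii) not (primary residence) — not met.
(A) ≥500 ft from school — met.
(B) no code violations — satisfied.
(C) prior license ≥ 4 yr — satisfied.
(D) commercially zoned — met.
(E) age ≥ 18 — met.
So (iii) is satisfied (T AND T AND T AND T AND T).
So (a) is satisfied (F OR F OR T).
(b) not (fee paid) — satisfied.
(2) = T AND T = true.
So Overall is satisfied (F OR T).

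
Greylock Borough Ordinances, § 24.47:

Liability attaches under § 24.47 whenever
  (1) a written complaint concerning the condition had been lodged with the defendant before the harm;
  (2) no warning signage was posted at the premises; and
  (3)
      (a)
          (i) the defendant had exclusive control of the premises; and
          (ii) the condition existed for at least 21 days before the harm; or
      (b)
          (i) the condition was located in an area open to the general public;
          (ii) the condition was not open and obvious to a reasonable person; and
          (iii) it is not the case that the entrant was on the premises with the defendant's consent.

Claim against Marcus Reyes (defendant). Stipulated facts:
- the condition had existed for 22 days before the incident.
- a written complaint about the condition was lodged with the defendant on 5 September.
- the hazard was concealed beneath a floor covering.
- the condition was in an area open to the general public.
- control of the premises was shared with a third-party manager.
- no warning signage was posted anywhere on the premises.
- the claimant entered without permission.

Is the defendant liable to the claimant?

(1) complaint lodged — holds.
(2) no signage posted — met.
(i) exclusive control — not met.
(ii) condition ≥21 days old — met.
(a) = F AND T = false.
(i) public area — holds.
(ii) not open/obvious — satisfied.
(iii) not (consent to enter) — holds.
(b): T AND T AND T → true.
(3): F OR T → true.
So Overall is satisfied (T AND T AND T).

Yes — liable.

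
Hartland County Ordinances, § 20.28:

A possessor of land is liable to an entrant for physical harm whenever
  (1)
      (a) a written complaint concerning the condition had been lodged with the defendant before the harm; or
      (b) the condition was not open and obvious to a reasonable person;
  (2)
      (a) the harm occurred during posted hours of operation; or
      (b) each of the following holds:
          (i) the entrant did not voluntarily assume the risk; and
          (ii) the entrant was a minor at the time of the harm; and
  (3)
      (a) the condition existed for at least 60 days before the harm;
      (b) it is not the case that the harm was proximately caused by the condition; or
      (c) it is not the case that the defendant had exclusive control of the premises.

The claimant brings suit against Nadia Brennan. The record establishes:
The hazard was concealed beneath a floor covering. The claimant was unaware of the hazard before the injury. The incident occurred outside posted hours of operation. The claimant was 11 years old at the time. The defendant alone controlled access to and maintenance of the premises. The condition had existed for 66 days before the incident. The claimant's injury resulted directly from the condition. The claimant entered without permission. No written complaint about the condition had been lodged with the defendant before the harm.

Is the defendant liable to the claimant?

Yes — liable.

(a) complaint lodged — not met.
(b) not open/obvious — holds.
So (1) is satisfied (F OR T).
(a) during posted hours — not satisfied.
(i) no assumed risk — satisfied.
(ii) entrant a minor — holds.
(b): T AND T → true.
(2): F OR T → true.
(a) condition ≥60 days old — holds.
(b) not (proximate cause) — fails.
(c) not (exclusive control) — not satisfied.
(3): T OR F OR F → true.
Overall: T AND T AND T → true.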